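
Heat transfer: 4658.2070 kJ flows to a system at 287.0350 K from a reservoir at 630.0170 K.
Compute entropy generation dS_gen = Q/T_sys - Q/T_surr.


dS_sys = 4658.2070/287.0350 = 16.2287 kJ/K
dS_surr = -4658.2070/630.0170 = -7.3938 kJ/K
dS_gen = 16.2287 - 7.3938 = 8.8349 kJ/K (irreversible)

dS_gen = 8.8349 kJ/K, irreversible


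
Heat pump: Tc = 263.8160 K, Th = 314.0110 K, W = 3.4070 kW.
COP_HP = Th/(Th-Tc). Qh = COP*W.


COP = 314.0110 / 50.1950 = 6.2558
Qh = 6.2558 * 3.4070 = 21.3136 kW

COP = 6.2558, Qh = 21.3136 kW


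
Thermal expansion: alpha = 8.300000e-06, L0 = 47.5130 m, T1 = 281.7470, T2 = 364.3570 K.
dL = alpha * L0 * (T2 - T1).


dT = 82.6100 K
dL = 8.300000e-06 * 47.5130 * 82.6100 = 0.032578 m
L_final = 47.545578 m

dL = 0.032578 m


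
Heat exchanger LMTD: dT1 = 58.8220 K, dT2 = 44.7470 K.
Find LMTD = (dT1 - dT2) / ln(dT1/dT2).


dT1/dT2 = 1.3145
ln(dT1/dT2) = 0.2735
LMTD = 14.0750 / 0.2735 = 51.4641 K

51.4641 K


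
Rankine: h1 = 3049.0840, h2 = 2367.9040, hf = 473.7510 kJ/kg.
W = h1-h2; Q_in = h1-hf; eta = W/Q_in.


W = 681.1800 kJ/kg
Q_in = 2575.3330 kJ/kg
eta = 0.2645 = 26.4502%

eta = 26.4502%


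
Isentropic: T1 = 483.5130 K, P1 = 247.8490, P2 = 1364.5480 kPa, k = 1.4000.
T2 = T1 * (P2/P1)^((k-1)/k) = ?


(k-1)/k = 0.2857
(P2/P1)^exp = 1.6280
T2 = 483.5130 * 1.6280 = 787.1650 K

787.1650 K


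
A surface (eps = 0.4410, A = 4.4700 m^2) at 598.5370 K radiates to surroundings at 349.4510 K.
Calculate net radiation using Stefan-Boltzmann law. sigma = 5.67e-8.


T^4 = 1.2834e+11
Tsurr^4 = 1.4912e+10
Q = 0.4410 * 5.67e-8 * 4.4700 * 1.1343e+11 = 12677.9917 W

12677.9917 W


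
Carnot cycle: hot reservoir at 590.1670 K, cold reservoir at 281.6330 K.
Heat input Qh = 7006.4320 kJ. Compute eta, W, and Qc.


eta = 1 - 281.6330/590.1670 = 0.5228
W = 0.5228 * 7006.4320 = 3662.8996 kJ
Qc = 7006.4320 - 3662.8996 = 3343.5324 kJ

eta = 52.2791%, W = 3662.8996 kJ, Qc = 3343.5324 kJ


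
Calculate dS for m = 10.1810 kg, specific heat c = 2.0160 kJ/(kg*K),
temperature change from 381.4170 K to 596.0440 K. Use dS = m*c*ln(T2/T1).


T2/T1 = 1.5627
ln(T2/T1) = 0.4464
dS = 10.1810 * 2.0160 * 0.4464 = 9.1627 kJ/K

9.1627 kJ/K


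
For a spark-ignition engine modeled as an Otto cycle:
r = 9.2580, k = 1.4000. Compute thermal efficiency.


r^(k-1) = 2.4356
eta = 1 - 1/2.4356 = 0.5894 = 58.9424%

58.9424%


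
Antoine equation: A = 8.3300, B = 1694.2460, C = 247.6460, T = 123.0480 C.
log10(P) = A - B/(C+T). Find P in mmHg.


C+T = 370.6940
B/(C+T) = 4.5705
log10(P) = 8.3300 - 4.5705 = 3.7595
P = 10^3.7595 = 5748.1683 mmHg

5748.1683 mmHg


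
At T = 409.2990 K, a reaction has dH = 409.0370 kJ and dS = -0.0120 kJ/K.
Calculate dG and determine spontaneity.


T*dS = 409.2990 * -0.0120 = -4.9116 kJ
dG = 409.0370 + 4.9116 = 413.9486 kJ (non-spontaneous)

dG = 413.9486 kJ, non-spontaneous


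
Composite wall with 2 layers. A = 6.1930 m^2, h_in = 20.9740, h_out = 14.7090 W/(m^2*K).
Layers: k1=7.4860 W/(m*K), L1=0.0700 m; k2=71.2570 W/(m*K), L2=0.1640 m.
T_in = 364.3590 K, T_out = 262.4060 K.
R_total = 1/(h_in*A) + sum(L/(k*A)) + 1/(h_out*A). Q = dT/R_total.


R_conv_in = 1/(20.9740*6.1930) = 0.0077
R_1 = 0.0700/(7.4860*6.1930) = 0.0015
R_2 = 0.1640/(71.2570*6.1930) = 0.0004
R_conv_out = 1/(14.7090*6.1930) = 0.0110
R_total = 0.0206 K/W
Q = 101.9530 / 0.0206 = 4959.2747 W

R_total = 0.0206 K/W, Q = 4959.2747 W


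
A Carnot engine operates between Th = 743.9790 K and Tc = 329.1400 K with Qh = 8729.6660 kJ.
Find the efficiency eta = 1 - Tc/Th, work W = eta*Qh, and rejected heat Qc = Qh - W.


eta = 1 - 329.1400/743.9790 = 0.5576
W = 0.5576 * 8729.6660 = 4867.6185 kJ
Qc = 8729.6660 - 4867.6185 = 3862.0475 kJ

eta = 55.7595%, W = 4867.6185 kJ, Qc = 3862.0475 kJ


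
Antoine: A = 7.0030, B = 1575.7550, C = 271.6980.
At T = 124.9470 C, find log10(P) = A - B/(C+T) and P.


C+T = 396.6450
B/(C+T) = 3.9727
log10(P) = 7.0030 - 3.9727 = 3.0303
P = 10^3.0303 = 1072.2385 mmHg

1072.2385 mmHg


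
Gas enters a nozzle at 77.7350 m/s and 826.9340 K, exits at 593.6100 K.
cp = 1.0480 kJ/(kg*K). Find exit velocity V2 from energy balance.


dT = 233.3240 K
2*cp*1000*dT = 489047.1040
V1^2 = 6042.7302
V2 = sqrt(495089.8342) = 703.6262 m/s

703.6262 m/s


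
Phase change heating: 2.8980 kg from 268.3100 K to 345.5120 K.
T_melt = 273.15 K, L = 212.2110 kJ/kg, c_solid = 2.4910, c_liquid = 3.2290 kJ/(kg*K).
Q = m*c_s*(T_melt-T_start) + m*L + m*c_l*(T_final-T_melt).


Q1 (sensible, solid) = 2.8980 * 2.4910 * 4.8400 = 34.9396 kJ
Q2 (latent) = 2.8980 * 212.2110 = 614.9875 kJ
Q3 (sensible, liquid) = 2.8980 * 3.2290 * 72.3620 = 677.1377 kJ
Q_total = 1327.0647 kJ

1327.0647 kJ


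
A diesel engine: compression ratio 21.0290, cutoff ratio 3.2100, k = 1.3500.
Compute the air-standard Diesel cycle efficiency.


r^(k-1) = 2.9039
rc^k = 4.8282
eta = 0.5581 = 55.8147%

55.8147%


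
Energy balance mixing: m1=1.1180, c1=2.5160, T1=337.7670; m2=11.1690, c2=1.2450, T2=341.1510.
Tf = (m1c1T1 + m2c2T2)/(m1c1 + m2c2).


num = 5693.9436
den = 16.7183
Tf = 340.5816 K

340.5816 K


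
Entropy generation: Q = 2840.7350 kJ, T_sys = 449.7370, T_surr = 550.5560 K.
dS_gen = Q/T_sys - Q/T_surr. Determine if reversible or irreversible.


dS_sys = 2840.7350/449.7370 = 6.3164 kJ/K
dS_surr = -2840.7350/550.5560 = -5.1598 kJ/K
dS_gen = 6.3164 - 5.1598 = 1.1567 kJ/K (irreversible)

dS_gen = 1.1567 kJ/K, irreversible


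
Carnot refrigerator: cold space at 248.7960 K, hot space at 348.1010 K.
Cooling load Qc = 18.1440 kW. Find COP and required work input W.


COP = 248.7960 / 99.3050 = 2.5054
W = 18.1440 / 2.5054 = 7.2420 kW

COP = 2.5054, W = 7.2420 kW


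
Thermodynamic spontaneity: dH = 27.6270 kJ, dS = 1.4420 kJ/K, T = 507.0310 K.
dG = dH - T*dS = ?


T*dS = 507.0310 * 1.4420 = 731.1387 kJ
dG = 27.6270 - 731.1387 = -703.5117 kJ (spontaneous)

dG = -703.5117 kJ, spontaneous


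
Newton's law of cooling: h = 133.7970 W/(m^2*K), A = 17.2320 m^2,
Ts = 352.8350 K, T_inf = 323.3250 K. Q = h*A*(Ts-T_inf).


dT = 29.5100 K
Q = 133.7970 * 17.2320 * 29.5100 = 68037.9581 W

68037.9581 W


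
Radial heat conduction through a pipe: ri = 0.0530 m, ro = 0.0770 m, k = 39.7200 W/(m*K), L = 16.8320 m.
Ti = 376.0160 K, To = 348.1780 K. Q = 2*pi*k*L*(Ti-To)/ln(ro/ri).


dT = 27.8380 K
ln(ro/ri) = 0.3735
Q = 2*pi*39.7200*16.8320*27.8380 / 0.3735 = 313080.8817 W

313080.8817 W


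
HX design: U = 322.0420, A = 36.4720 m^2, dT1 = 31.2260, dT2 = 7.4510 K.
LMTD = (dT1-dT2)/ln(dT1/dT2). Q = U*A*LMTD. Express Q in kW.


LMTD = 16.5922 K
Q = 322.0420 * 36.4720 * 16.5922 = 194883.8630 W = 194.8839 kW

194.8839 kW


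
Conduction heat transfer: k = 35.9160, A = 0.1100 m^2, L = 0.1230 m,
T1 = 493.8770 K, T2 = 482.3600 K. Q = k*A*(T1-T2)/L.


dT = 11.5170 K
Q = 35.9160 * 0.1100 * 11.5170 / 0.1230 = 369.9260 W

369.9260 W


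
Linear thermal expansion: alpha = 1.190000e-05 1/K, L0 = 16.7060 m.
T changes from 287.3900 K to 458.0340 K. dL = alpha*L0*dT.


dT = 170.6440 K
dL = 1.190000e-05 * 16.7060 * 170.6440 = 0.033924 m
L_final = 16.739924 m

dL = 0.033924 m


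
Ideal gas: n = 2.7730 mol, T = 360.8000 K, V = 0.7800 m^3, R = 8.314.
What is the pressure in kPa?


P = nRT/V = 2.7730 * 8.314 * 360.8000 / 0.7800
= 8318.1437 / 0.7800 = 10664.2868 Pa = 10.6643 kPa

10.6643 kPa


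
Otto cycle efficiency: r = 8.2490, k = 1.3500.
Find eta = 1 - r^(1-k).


r^(k-1) = 2.0929
eta = 1 - 1/2.0929 = 0.5222 = 52.2185%

52.2185%


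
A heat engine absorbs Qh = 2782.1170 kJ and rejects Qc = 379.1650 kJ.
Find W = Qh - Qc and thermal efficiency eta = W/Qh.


W = 2782.1170 - 379.1650 = 2402.9520 kJ
eta = 2402.9520 / 2782.1170 = 0.8637 = 86.3713%

W = 2402.9520 kJ, eta = 86.3713%


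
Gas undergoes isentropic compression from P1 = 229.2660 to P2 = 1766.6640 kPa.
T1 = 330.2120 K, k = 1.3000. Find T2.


(k-1)/k = 0.2308
(P2/P1)^exp = 1.6020
T2 = 330.2120 * 1.6020 = 528.9837 K

528.9837 K


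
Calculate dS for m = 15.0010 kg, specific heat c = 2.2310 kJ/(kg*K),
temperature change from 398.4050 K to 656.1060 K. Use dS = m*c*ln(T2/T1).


T2/T1 = 1.6468
ln(T2/T1) = 0.4989
dS = 15.0010 * 2.2310 * 0.4989 = 16.6952 kJ/K

16.6952 kJ/K


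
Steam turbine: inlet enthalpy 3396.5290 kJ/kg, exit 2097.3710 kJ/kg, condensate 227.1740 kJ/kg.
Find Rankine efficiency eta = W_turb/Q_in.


W = 1299.1580 kJ/kg
Q_in = 3169.3550 kJ/kg
eta = 0.4099 = 40.9912%

eta = 40.9912%


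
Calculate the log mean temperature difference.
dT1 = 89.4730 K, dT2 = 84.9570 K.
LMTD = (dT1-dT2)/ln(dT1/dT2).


dT1/dT2 = 1.0532
ln(dT1/dT2) = 0.0518
LMTD = 4.5160 / 0.0518 = 87.1955 K

87.1955 K


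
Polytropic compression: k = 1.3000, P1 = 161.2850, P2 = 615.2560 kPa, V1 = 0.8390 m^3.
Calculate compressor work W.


(k-1)/k = 0.2308
(P2/P1)^exp = 1.3620
W = 4.3333 * 161.2850 * 0.8390 * (1.3620 - 1) = 212.2808 kJ

212.2808 kJ


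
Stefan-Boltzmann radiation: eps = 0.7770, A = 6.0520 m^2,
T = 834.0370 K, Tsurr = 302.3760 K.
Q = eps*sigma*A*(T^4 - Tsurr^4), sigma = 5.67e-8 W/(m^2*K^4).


T^4 = 4.8388e+11
Tsurr^4 = 8.3597e+09
Q = 0.7770 * 5.67e-8 * 6.0520 * 4.7552e+11 = 126787.2975 W

126787.2975 W


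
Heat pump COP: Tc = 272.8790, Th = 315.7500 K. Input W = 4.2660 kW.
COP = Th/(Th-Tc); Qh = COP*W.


COP = 315.7500 / 42.8710 = 7.3651
Qh = 7.3651 * 4.2660 = 31.4196 kW

COP = 7.3651, Qh = 31.4196 kW


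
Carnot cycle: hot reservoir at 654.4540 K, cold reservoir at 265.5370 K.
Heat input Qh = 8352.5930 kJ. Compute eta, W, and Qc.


eta = 1 - 265.5370/654.4540 = 0.5943
W = 0.5943 * 8352.5930 = 4963.6268 kJ
Qc = 8352.5930 - 4963.6268 = 3388.9662 kJ

eta = 59.4262%, W = 4963.6268 kJ, Qc = 3388.9662 kJ


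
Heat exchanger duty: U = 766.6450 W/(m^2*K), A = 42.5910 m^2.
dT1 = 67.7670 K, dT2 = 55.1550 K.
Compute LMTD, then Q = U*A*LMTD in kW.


LMTD = 61.2447 K
Q = 766.6450 * 42.5910 * 61.2447 = 1999773.5326 W = 1999.7735 kW

1999.7735 kW


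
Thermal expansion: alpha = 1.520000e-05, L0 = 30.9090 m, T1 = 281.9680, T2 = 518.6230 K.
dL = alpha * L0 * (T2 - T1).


dT = 236.6550 K
dL = 1.520000e-05 * 30.9090 * 236.6550 = 0.111184 m
L_final = 31.020184 m

dL = 0.111184 m


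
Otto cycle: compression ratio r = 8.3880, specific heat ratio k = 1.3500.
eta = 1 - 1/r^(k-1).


r^(k-1) = 2.1051
eta = 1 - 1/2.1051 = 0.5250 = 52.4972%

52.4972%


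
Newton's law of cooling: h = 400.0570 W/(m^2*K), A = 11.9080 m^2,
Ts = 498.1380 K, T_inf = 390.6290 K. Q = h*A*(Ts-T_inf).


dT = 107.5090 K
Q = 400.0570 * 11.9080 * 107.5090 = 512159.8412 W

512159.8412 W


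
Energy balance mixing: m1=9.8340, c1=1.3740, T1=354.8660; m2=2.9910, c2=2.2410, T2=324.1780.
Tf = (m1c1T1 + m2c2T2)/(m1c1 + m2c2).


num = 6967.8299
den = 20.2147
Tf = 344.6904 K

344.6904 K


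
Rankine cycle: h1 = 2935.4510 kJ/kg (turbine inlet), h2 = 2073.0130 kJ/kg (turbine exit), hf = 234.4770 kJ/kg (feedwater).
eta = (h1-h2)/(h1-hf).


W = 862.4380 kJ/kg
Q_in = 2700.9740 kJ/kg
eta = 0.3193 = 31.9306%

eta = 31.9306%


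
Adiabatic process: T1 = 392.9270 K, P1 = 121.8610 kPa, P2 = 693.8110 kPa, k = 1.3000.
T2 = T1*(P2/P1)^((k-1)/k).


(k-1)/k = 0.2308
(P2/P1)^exp = 1.4939
T2 = 392.9270 * 1.4939 = 586.9884 K

586.9884 K


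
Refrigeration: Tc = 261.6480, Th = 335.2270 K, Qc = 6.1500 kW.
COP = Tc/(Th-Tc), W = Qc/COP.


COP = 261.6480 / 73.5790 = 3.5560
W = 6.1500 / 3.5560 = 1.7295 kW

COP = 3.5560, W = 1.7295 kW


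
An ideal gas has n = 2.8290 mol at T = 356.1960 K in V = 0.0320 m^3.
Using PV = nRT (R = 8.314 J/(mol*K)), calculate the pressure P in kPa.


P = nRT/V = 2.8290 * 8.314 * 356.1960 / 0.0320
= 8377.8389 / 0.0320 = 261807.4661 Pa = 261.8075 kPa

261.8075 kPa


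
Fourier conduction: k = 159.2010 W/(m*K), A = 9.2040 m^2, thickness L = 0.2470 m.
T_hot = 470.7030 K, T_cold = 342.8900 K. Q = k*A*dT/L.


dT = 127.8130 K
Q = 159.2010 * 9.2040 * 127.8130 / 0.2470 = 758229.1499 W

758229.1499 W


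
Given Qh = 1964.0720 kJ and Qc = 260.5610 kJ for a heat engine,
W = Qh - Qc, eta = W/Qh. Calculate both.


W = 1964.0720 - 260.5610 = 1703.5110 kJ
eta = 1703.5110 / 1964.0720 = 0.8673 = 86.7336%

W = 1703.5110 kJ, eta = 86.7336%


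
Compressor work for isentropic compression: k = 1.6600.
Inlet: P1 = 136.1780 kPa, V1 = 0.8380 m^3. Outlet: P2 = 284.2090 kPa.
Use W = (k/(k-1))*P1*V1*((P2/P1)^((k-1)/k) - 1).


(k-1)/k = 0.3976
(P2/P1)^exp = 1.3398
W = 2.5152 * 136.1780 * 0.8380 * (1.3398 - 1) = 97.5322 kJ

97.5322 kJ


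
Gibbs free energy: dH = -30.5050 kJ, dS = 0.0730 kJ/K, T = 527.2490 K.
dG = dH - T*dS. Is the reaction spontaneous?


T*dS = 527.2490 * 0.0730 = 38.4892 kJ
dG = -30.5050 - 38.4892 = -68.9942 kJ (spontaneous)

dG = -68.9942 kJ, spontaneous


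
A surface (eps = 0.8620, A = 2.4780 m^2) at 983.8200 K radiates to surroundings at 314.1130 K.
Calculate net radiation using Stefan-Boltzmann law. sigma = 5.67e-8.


T^4 = 9.3683e+11
Tsurr^4 = 9.7352e+09
Q = 0.8620 * 5.67e-8 * 2.4780 * 9.2710e+11 = 112283.9294 W

112283.9294 W


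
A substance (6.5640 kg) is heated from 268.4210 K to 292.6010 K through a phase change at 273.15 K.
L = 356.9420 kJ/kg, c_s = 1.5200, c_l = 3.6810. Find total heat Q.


Q1 (sensible, solid) = 6.5640 * 1.5200 * 4.7290 = 47.1826 kJ
Q2 (latent) = 6.5640 * 356.9420 = 2342.9673 kJ
Q3 (sensible, liquid) = 6.5640 * 3.6810 * 19.4510 = 469.9767 kJ
Q_total = 2860.1265 kJ

2860.1265 kJ


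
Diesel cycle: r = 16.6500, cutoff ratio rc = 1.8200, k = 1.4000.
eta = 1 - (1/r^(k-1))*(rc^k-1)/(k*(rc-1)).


r^(k-1) = 3.0801
rc^k = 2.3126
eta = 0.6288 = 62.8786%

62.8786%


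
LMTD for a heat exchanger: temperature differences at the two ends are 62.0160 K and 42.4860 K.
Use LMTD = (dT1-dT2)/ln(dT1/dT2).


dT1/dT2 = 1.4597
ln(dT1/dT2) = 0.3782
LMTD = 19.5300 / 0.3782 = 51.6369 K

51.6369 K


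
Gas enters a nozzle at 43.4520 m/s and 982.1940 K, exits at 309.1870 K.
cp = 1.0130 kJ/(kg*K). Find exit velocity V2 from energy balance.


dT = 673.0070 K
2*cp*1000*dT = 1363512.1820
V1^2 = 1888.0763
V2 = sqrt(1365400.2583) = 1168.5034 m/s

1168.5034 m/s


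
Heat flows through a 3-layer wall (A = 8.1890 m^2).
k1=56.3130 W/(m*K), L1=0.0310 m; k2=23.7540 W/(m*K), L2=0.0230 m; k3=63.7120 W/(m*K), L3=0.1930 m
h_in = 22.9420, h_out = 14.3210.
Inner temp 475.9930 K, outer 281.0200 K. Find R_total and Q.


R_conv_in = 1/(22.9420*8.1890) = 0.0053
R_1 = 0.0310/(56.3130*8.1890) = 6.7224e-05
R_2 = 0.0230/(23.7540*8.1890) = 0.0001
R_3 = 0.1930/(63.7120*8.1890) = 0.0004
R_conv_out = 1/(14.3210*8.1890) = 0.0085
R_total = 0.0144 K/W
Q = 194.9730 / 0.0144 = 13534.9578 W

R_total = 0.0144 K/W, Q = 13534.9578 W


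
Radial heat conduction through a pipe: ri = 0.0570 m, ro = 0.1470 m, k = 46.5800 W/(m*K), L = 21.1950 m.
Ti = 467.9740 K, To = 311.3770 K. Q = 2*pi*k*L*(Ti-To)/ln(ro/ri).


dT = 156.5970 K
ln(ro/ri) = 0.9474
Q = 2*pi*46.5800*21.1950*156.5970 / 0.9474 = 1025348.2499 W

1025348.2499 W


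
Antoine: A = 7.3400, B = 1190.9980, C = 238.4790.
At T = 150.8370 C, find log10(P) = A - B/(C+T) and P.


C+T = 389.3160
B/(C+T) = 3.0592
log10(P) = 7.3400 - 3.0592 = 4.2808
P = 10^4.2808 = 19089.4580 mmHg

19089.4580 mmHg


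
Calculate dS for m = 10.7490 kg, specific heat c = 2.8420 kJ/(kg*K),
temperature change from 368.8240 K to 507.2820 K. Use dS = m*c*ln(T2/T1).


T2/T1 = 1.3754
ln(T2/T1) = 0.3187
dS = 10.7490 * 2.8420 * 0.3187 = 9.7373 kJ/K

9.7373 kJ/K


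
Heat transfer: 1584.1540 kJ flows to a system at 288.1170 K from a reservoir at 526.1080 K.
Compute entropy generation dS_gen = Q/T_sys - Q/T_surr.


dS_sys = 1584.1540/288.1170 = 5.4983 kJ/K
dS_surr = -1584.1540/526.1080 = -3.0111 kJ/K
dS_gen = 5.4983 - 3.0111 = 2.4872 kJ/K (irreversible)

dS_gen = 2.4872 kJ/K, irreversible


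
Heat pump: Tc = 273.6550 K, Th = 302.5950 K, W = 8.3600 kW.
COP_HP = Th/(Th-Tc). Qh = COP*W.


COP = 302.5950 / 28.9400 = 10.4559
Qh = 10.4559 * 8.3600 = 87.4117 kW

COP = 10.4559, Qh = 87.4117 kW


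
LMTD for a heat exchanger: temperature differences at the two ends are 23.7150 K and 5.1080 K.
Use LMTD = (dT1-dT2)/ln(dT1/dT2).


dT1/dT2 = 4.6427
ln(dT1/dT2) = 1.5353
LMTD = 18.6070 / 1.5353 = 12.1195 K

12.1195 K


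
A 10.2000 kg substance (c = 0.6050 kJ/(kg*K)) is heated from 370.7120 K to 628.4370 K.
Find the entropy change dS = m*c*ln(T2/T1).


T2/T1 = 1.6952
ln(T2/T1) = 0.5278
dS = 10.2000 * 0.6050 * 0.5278 = 3.2571 kJ/K

3.2571 kJ/K


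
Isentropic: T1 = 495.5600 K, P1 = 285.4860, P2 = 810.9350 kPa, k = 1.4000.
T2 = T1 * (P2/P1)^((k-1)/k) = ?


(k-1)/k = 0.2857
(P2/P1)^exp = 1.3475
T2 = 495.5600 * 1.3475 = 667.7893 K

667.7893 K


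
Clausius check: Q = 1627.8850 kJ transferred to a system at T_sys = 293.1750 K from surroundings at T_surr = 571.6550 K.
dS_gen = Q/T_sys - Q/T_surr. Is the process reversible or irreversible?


dS_sys = 1627.8850/293.1750 = 5.5526 kJ/K
dS_surr = -1627.8850/571.6550 = -2.8477 kJ/K
dS_gen = 5.5526 - 2.8477 = 2.7049 kJ/K (irreversible)

dS_gen = 2.7049 kJ/K, irreversible


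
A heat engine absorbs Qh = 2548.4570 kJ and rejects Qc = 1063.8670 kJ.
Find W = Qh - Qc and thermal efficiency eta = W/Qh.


W = 2548.4570 - 1063.8670 = 1484.5900 kJ
eta = 1484.5900 / 2548.4570 = 0.5825 = 58.2545%

W = 1484.5900 kJ, eta = 58.2545%


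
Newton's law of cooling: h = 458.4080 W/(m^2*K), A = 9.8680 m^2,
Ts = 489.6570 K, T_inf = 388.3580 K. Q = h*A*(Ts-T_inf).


dT = 101.2990 K
Q = 458.4080 * 9.8680 * 101.2990 = 458233.1320 W

458233.1320 W


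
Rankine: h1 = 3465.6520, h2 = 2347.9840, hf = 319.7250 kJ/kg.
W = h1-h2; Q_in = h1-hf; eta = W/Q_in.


W = 1117.6680 kJ/kg
Q_in = 3145.9270 kJ/kg
eta = 0.3553 = 35.5275%

eta = 35.5275%


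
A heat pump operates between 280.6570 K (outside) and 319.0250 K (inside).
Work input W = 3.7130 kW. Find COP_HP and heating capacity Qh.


COP = 319.0250 / 38.3680 = 8.3149
Qh = 8.3149 * 3.7130 = 30.8731 kW

COP = 8.3149, Qh = 30.8731 kW


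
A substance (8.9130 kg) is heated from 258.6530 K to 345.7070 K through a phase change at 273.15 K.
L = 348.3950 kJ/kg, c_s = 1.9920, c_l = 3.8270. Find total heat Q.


Q1 (sensible, solid) = 8.9130 * 1.9920 * 14.4970 = 257.3898 kJ
Q2 (latent) = 8.9130 * 348.3950 = 3105.2446 kJ
Q3 (sensible, liquid) = 8.9130 * 3.8270 * 72.5570 = 2474.9230 kJ
Q_total = 5837.5574 kJ

5837.5574 kJ


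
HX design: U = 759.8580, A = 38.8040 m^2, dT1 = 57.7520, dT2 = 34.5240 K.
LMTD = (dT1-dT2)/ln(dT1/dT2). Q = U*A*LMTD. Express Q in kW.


LMTD = 45.1465 K
Q = 759.8580 * 38.8040 * 45.1465 = 1331167.2796 W = 1331.1673 kW

1331.1673 kW


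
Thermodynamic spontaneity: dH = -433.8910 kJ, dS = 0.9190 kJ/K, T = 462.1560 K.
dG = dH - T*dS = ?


T*dS = 462.1560 * 0.9190 = 424.7214 kJ
dG = -433.8910 - 424.7214 = -858.6124 kJ (spontaneous)

dG = -858.6124 kJ, spontaneous


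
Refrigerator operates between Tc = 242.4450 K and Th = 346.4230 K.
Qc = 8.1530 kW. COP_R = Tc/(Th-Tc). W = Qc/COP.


COP = 242.4450 / 103.9780 = 2.3317
W = 8.1530 / 2.3317 = 3.4966 kW

COP = 2.3317, W = 3.4966 kW


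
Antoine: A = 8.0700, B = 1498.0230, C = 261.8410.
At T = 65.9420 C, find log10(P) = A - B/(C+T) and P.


C+T = 327.7830
B/(C+T) = 4.5702
log10(P) = 8.0700 - 4.5702 = 3.4998
P = 10^3.4998 = 3161.0630 mmHg

3161.0630 mmHg


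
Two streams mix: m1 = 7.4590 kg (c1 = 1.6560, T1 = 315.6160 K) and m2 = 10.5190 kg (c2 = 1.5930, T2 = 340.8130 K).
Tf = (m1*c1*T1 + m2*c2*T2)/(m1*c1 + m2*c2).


num = 9609.4457
den = 29.1089
Tf = 330.1209 K

330.1209 K


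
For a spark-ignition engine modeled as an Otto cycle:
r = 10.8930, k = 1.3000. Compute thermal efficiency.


r^(k-1) = 2.0471
eta = 1 - 1/2.0471 = 0.5115 = 51.1510%

51.1510%


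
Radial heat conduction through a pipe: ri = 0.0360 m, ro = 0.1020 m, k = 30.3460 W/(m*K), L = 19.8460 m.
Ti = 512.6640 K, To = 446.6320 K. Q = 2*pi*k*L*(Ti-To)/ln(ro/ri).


dT = 66.0320 K
ln(ro/ri) = 1.0415
Q = 2*pi*30.3460*19.8460*66.0320 / 1.0415 = 239921.2527 W

239921.2527 W


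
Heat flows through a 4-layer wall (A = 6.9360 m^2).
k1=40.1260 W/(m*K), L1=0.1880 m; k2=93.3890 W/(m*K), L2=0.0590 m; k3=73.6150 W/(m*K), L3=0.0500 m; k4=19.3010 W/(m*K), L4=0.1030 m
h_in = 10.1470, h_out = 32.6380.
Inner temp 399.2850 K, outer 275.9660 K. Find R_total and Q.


R_conv_in = 1/(10.1470*6.9360) = 0.0142
R_1 = 0.1880/(40.1260*6.9360) = 0.0007
R_2 = 0.0590/(93.3890*6.9360) = 9.1085e-05
R_3 = 0.0500/(73.6150*6.9360) = 9.7925e-05
R_4 = 0.1030/(19.3010*6.9360) = 0.0008
R_conv_out = 1/(32.6380*6.9360) = 0.0044
R_total = 0.0203 K/W
Q = 123.3190 / 0.0203 = 6086.8301 W

R_total = 0.0203 K/W, Q = 6086.8301 W


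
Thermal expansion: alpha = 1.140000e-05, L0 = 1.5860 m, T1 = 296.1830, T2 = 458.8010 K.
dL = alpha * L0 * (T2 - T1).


dT = 162.6180 K
dL = 1.140000e-05 * 1.5860 * 162.6180 = 0.002940 m
L_final = 1.588940 m

dL = 0.002940 m


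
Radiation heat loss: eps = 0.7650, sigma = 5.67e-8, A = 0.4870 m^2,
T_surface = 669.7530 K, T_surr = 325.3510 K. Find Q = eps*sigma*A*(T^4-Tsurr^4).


T^4 = 2.0121e+11
Tsurr^4 = 1.1205e+10
Q = 0.7650 * 5.67e-8 * 0.4870 * 1.9001e+11 = 4013.7316 W

4013.7316 W


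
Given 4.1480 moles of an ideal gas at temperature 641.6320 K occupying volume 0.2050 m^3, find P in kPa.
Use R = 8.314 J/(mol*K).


P = nRT/V = 4.1480 * 8.314 * 641.6320 / 0.2050
= 22127.6240 / 0.2050 = 107939.6293 Pa = 107.9396 kPa

107.9396 kPa


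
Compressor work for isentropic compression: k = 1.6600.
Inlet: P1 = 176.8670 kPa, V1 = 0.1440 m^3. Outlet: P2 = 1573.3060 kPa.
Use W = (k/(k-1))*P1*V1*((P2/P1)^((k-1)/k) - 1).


(k-1)/k = 0.3976
(P2/P1)^exp = 2.3844
W = 2.5152 * 176.8670 * 0.1440 * (2.3844 - 1) = 88.6820 kJ

88.6820 kJ


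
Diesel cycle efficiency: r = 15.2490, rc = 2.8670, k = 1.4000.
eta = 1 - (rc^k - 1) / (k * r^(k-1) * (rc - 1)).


r^(k-1) = 2.9737
rc^k = 4.3692
eta = 0.5665 = 56.6535%

56.6535%


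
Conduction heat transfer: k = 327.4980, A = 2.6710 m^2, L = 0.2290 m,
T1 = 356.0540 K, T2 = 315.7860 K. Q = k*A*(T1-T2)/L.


dT = 40.2680 K
Q = 327.4980 * 2.6710 * 40.2680 / 0.2290 = 153817.9850 W

153817.9850 W


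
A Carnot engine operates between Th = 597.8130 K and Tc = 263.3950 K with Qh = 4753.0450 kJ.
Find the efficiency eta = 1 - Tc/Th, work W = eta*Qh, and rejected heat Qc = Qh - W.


eta = 1 - 263.3950/597.8130 = 0.5594
W = 0.5594 * 4753.0450 = 2658.8646 kJ
Qc = 4753.0450 - 2658.8646 = 2094.1804 kJ

eta = 55.9402%, W = 2658.8646 kJ, Qc = 2094.1804 kJ


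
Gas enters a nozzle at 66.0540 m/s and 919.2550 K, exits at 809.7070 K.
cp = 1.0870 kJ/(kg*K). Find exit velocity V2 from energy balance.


dT = 109.5480 K
2*cp*1000*dT = 238157.3520
V1^2 = 4363.1309
V2 = sqrt(242520.4829) = 492.4637 m/s

492.4637 m/s


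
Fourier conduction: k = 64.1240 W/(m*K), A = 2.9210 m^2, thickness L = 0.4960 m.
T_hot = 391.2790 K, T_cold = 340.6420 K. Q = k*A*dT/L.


dT = 50.6370 K
Q = 64.1240 * 2.9210 * 50.6370 / 0.4960 = 19122.2263 W

19122.2263 W


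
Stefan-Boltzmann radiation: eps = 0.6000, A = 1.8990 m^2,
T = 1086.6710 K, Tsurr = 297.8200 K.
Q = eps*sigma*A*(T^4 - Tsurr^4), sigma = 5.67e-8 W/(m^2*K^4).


T^4 = 1.3944e+12
Tsurr^4 = 7.8671e+09
Q = 0.6000 * 5.67e-8 * 1.8990 * 1.3865e+12 = 89576.5664 W

89576.5664 W


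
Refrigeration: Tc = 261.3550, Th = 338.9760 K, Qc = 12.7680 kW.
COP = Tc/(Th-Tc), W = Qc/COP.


COP = 261.3550 / 77.6210 = 3.3671
W = 12.7680 / 3.3671 = 3.7920 kW

COP = 3.3671, W = 3.7920 kW


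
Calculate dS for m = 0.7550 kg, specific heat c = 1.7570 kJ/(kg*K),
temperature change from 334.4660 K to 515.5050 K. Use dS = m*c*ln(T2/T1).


T2/T1 = 1.5413
ln(T2/T1) = 0.4326
dS = 0.7550 * 1.7570 * 0.4326 = 0.5739 kJ/K

0.5739 kJ/K


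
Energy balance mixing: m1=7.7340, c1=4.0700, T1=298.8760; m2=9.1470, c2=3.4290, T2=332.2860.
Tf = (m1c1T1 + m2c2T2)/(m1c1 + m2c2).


num = 19830.0047
den = 62.8424
Tf = 315.5511 K

315.5511 K


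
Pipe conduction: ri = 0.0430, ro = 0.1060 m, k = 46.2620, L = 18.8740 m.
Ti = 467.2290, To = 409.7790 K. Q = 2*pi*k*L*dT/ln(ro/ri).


dT = 57.4500 K
ln(ro/ri) = 0.9022
Q = 2*pi*46.2620*18.8740*57.4500 / 0.9022 = 349330.6330 W

349330.6330 W


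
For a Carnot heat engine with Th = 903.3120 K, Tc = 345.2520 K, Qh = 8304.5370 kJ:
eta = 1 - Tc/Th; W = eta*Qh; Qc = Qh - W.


eta = 1 - 345.2520/903.3120 = 0.6178
W = 0.6178 * 8304.5370 = 5130.4864 kJ
Qc = 8304.5370 - 5130.4864 = 3174.0506 kJ

eta = 61.7793%, W = 5130.4864 kJ, Qc = 3174.0506 kJ


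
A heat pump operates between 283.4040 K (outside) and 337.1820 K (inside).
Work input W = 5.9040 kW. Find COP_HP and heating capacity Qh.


COP = 337.1820 / 53.7780 = 6.2699
Qh = 6.2699 * 5.9040 = 37.0174 kW

COP = 6.2699, Qh = 37.0174 kW


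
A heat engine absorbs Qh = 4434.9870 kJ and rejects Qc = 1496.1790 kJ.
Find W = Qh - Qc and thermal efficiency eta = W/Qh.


W = 4434.9870 - 1496.1790 = 2938.8080 kJ
eta = 2938.8080 / 4434.9870 = 0.6626 = 66.2642%

W = 2938.8080 kJ, eta = 66.2642%


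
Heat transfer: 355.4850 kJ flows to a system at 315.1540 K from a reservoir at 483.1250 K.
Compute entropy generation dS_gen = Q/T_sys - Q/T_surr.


dS_sys = 355.4850/315.1540 = 1.1280 kJ/K
dS_surr = -355.4850/483.1250 = -0.7358 kJ/K
dS_gen = 1.1280 - 0.7358 = 0.3922 kJ/K (irreversible)

dS_gen = 0.3922 kJ/K, irreversible


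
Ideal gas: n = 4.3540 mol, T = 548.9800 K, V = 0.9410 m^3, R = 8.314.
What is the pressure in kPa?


P = nRT/V = 4.3540 * 8.314 * 548.9800 / 0.9410
= 19872.6127 / 0.9410 = 21118.6107 Pa = 21.1186 kPa

21.1186 kPa


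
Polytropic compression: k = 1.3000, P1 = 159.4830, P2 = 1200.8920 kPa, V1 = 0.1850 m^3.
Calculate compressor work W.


(k-1)/k = 0.2308
(P2/P1)^exp = 1.5934
W = 4.3333 * 159.4830 * 0.1850 * (1.5934 - 1) = 75.8728 kJ

75.8728 kJ


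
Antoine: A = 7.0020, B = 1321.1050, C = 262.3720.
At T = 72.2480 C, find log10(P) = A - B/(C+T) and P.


C+T = 334.6200
B/(C+T) = 3.9481
log10(P) = 7.0020 - 3.9481 = 3.0539
P = 10^3.0539 = 1132.2037 mmHg

1132.2037 mmHg


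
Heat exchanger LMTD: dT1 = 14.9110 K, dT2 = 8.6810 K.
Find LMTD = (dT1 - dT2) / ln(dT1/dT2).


dT1/dT2 = 1.7177
ln(dT1/dT2) = 0.5410
LMTD = 6.2300 / 0.5410 = 11.5165 K

11.5165 K


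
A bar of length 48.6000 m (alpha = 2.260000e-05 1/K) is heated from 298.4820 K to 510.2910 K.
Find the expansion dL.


dT = 211.8090 K
dL = 2.260000e-05 * 48.6000 * 211.8090 = 0.232643 m
L_final = 48.832643 m

dL = 0.232643 m


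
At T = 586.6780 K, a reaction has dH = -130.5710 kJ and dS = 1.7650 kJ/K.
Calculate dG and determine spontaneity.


T*dS = 586.6780 * 1.7650 = 1035.4867 kJ
dG = -130.5710 - 1035.4867 = -1166.0577 kJ (spontaneous)

dG = -1166.0577 kJ, spontaneous


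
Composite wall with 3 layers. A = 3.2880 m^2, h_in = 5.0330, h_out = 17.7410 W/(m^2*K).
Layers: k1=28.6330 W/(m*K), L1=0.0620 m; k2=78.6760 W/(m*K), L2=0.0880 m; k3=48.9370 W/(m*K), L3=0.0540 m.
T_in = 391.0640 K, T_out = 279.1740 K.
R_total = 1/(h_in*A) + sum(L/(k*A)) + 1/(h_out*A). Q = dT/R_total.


R_conv_in = 1/(5.0330*3.2880) = 0.0604
R_1 = 0.0620/(28.6330*3.2880) = 0.0007
R_2 = 0.0880/(78.6760*3.2880) = 0.0003
R_3 = 0.0540/(48.9370*3.2880) = 0.0003
R_conv_out = 1/(17.7410*3.2880) = 0.0171
R_total = 0.0789 K/W
Q = 111.8900 / 0.0789 = 1418.0183 W

R_total = 0.0789 K/W, Q = 1418.0183 W


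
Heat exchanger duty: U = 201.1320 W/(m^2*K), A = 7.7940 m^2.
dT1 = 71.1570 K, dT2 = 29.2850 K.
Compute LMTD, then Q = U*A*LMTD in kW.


LMTD = 47.1631 K
Q = 201.1320 * 7.7940 * 47.1631 = 73933.9058 W = 73.9339 kW

73.9339 kW


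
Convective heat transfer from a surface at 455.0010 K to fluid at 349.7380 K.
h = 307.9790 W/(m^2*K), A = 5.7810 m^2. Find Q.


dT = 105.2630 K
Q = 307.9790 * 5.7810 * 105.2630 = 187413.0451 W

187413.0451 W


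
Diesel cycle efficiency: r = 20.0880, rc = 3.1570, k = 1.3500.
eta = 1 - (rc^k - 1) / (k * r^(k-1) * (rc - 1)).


r^(k-1) = 2.8578
rc^k = 4.7209
eta = 0.5529 = 55.2873%

55.2873%


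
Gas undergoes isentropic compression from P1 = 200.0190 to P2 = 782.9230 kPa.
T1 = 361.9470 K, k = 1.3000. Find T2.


(k-1)/k = 0.2308
(P2/P1)^exp = 1.3701
T2 = 361.9470 * 1.3701 = 495.9180 K

495.9180 K


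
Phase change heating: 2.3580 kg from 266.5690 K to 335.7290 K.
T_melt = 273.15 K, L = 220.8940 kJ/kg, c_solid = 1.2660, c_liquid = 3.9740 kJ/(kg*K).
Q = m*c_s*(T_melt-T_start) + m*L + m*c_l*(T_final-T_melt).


Q1 (sensible, solid) = 2.3580 * 1.2660 * 6.5810 = 19.6458 kJ
Q2 (latent) = 2.3580 * 220.8940 = 520.8681 kJ
Q3 (sensible, liquid) = 2.3580 * 3.9740 * 62.5790 = 586.4085 kJ
Q_total = 1126.9224 kJ

1126.9224 kJ


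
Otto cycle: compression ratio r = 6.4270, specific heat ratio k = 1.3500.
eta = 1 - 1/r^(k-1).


r^(k-1) = 1.9178
eta = 1 - 1/1.9178 = 0.4786 = 47.8569%

47.8569%


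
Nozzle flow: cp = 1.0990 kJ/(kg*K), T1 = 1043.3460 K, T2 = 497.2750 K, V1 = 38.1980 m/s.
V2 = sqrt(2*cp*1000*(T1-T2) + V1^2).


dT = 546.0710 K
2*cp*1000*dT = 1200264.0580
V1^2 = 1459.0872
V2 = sqrt(1201723.1452) = 1096.2313 m/s

1096.2313 m/s


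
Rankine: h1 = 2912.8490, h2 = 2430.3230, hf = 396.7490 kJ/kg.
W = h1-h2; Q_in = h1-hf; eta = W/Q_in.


W = 482.5260 kJ/kg
Q_in = 2516.1000 kJ/kg
eta = 0.1918 = 19.1775%

eta = 19.1775%


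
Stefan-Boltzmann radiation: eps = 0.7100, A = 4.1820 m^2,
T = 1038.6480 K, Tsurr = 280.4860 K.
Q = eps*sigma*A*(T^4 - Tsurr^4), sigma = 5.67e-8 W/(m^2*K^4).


T^4 = 1.1638e+12
Tsurr^4 = 6.1893e+09
Q = 0.7100 * 5.67e-8 * 4.1820 * 1.1576e+12 = 194887.1163 W

194887.1163 W


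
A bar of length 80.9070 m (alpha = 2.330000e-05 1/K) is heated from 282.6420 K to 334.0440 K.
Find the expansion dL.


dT = 51.4020 K
dL = 2.330000e-05 * 80.9070 * 51.4020 = 0.096900 m
L_final = 81.003900 m

dL = 0.096900 m


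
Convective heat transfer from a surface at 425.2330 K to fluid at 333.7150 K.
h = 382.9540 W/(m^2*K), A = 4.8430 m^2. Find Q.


dT = 91.5180 K
Q = 382.9540 * 4.8430 * 91.5180 = 169733.5129 W

169733.5129 W


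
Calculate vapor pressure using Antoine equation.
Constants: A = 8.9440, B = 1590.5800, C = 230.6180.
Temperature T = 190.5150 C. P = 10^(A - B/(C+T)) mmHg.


C+T = 421.1330
B/(C+T) = 3.7769
log10(P) = 8.9440 - 3.7769 = 5.1671
P = 10^5.1671 = 146924.2279 mmHg

146924.2279 mmHg


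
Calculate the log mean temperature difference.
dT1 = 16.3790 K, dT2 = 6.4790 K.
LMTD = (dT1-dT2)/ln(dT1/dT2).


dT1/dT2 = 2.5280
ln(dT1/dT2) = 0.9274
LMTD = 9.9000 / 0.9274 = 10.6746 K

10.6746 K


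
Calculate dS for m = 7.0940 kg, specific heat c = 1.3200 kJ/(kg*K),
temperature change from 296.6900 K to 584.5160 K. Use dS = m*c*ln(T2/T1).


T2/T1 = 1.9701
ln(T2/T1) = 0.6781
dS = 7.0940 * 1.3200 * 0.6781 = 6.3497 kJ/K

6.3497 kJ/K


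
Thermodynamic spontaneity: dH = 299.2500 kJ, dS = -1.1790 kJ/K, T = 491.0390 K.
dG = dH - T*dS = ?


T*dS = 491.0390 * -1.1790 = -578.9350 kJ
dG = 299.2500 + 578.9350 = 878.1850 kJ (non-spontaneous)

dG = 878.1850 kJ, non-spontaneous


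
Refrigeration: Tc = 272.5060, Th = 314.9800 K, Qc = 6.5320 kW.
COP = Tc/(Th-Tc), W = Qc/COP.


COP = 272.5060 / 42.4740 = 6.4158
W = 6.5320 / 6.4158 = 1.0181 kW

COP = 6.4158, W = 1.0181 kW


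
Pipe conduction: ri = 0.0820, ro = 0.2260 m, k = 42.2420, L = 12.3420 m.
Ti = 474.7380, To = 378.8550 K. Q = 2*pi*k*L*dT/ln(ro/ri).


dT = 95.8830 K
ln(ro/ri) = 1.0138
Q = 2*pi*42.2420*12.3420*95.8830 / 1.0138 = 309807.8813 W

309807.8813 W


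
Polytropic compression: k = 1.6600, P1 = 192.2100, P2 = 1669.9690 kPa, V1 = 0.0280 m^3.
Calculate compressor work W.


(k-1)/k = 0.3976
(P2/P1)^exp = 2.3622
W = 2.5152 * 192.2100 * 0.0280 * (2.3622 - 1) = 18.4386 kJ

18.4386 kJ


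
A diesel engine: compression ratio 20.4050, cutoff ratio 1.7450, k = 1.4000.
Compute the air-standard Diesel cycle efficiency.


r^(k-1) = 3.3411
rc^k = 2.1803
eta = 0.6613 = 66.1305%

66.1305%


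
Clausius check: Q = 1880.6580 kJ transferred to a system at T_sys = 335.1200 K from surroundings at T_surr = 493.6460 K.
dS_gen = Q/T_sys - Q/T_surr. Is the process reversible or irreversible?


dS_sys = 1880.6580/335.1200 = 5.6119 kJ/K
dS_surr = -1880.6580/493.6460 = -3.8097 kJ/K
dS_gen = 5.6119 - 3.8097 = 1.8022 kJ/K (irreversible)

dS_gen = 1.8022 kJ/K, irreversible


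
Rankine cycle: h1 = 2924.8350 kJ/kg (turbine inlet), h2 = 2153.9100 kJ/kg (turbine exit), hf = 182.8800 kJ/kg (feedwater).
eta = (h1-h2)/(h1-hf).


W = 770.9250 kJ/kg
Q_in = 2741.9550 kJ/kg
eta = 0.2812 = 28.1159%

eta = 28.1159%


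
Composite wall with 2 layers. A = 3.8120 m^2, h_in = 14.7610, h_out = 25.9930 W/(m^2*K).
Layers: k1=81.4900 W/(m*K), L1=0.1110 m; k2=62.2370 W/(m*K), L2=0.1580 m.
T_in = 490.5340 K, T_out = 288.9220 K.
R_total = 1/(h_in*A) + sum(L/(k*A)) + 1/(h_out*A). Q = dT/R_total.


R_conv_in = 1/(14.7610*3.8120) = 0.0178
R_1 = 0.1110/(81.4900*3.8120) = 0.0004
R_2 = 0.1580/(62.2370*3.8120) = 0.0007
R_conv_out = 1/(25.9930*3.8120) = 0.0101
R_total = 0.0289 K/W
Q = 201.6120 / 0.0289 = 6979.2348 W

R_total = 0.0289 K/W, Q = 6979.2348 W


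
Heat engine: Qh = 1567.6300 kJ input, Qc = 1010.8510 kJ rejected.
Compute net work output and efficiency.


W = 1567.6300 - 1010.8510 = 556.7790 kJ
eta = 556.7790 / 1567.6300 = 0.3552 = 35.5172%

W = 556.7790 kJ, eta = 35.5172%


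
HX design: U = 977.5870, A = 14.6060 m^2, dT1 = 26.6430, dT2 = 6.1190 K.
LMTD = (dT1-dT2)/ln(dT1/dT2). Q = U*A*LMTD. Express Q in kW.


LMTD = 13.9512 K
Q = 977.5870 * 14.6060 * 13.9512 = 199204.1249 W = 199.2041 kW

199.2041 kW


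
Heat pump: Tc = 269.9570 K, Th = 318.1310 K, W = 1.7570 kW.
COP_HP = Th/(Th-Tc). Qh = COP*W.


COP = 318.1310 / 48.1740 = 6.6038
Qh = 6.6038 * 1.7570 = 11.6029 kW

COP = 6.6038, Qh = 11.6029 kW


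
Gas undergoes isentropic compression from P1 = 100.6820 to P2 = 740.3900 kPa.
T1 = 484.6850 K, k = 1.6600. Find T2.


(k-1)/k = 0.3976
(P2/P1)^exp = 2.2106
T2 = 484.6850 * 2.2106 = 1071.4578 K

1071.4578 K


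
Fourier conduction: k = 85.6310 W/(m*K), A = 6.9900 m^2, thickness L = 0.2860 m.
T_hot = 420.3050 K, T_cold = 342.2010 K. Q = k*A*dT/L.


dT = 78.1040 K
Q = 85.6310 * 6.9900 * 78.1040 / 0.2860 = 163461.4830 W

163461.4830 W


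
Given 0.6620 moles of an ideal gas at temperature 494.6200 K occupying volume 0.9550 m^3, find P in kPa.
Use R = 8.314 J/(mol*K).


P = nRT/V = 0.6620 * 8.314 * 494.6200 / 0.9550
= 2722.3232 / 0.9550 = 2850.6002 Pa = 2.8506 kPa

2.8506 kPa


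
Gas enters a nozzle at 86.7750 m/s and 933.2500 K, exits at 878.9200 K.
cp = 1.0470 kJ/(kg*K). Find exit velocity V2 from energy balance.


dT = 54.3300 K
2*cp*1000*dT = 113767.0200
V1^2 = 7529.9006
V2 = sqrt(121296.9206) = 348.2771 m/s

348.2771 m/s


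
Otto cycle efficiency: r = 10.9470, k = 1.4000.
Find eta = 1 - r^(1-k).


r^(k-1) = 2.6045
eta = 1 - 1/2.6045 = 0.6160 = 61.6044%

61.6044%


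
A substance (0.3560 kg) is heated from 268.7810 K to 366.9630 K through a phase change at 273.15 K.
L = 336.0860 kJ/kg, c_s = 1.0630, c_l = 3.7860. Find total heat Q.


Q1 (sensible, solid) = 0.3560 * 1.0630 * 4.3690 = 1.6534 kJ
Q2 (latent) = 0.3560 * 336.0860 = 119.6466 kJ
Q3 (sensible, liquid) = 0.3560 * 3.7860 * 93.8130 = 126.4427 kJ
Q_total = 247.7426 kJ

247.7426 kJ


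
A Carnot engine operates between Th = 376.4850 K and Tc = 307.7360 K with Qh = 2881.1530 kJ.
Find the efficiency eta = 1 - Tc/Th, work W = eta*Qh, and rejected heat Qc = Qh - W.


eta = 1 - 307.7360/376.4850 = 0.1826
W = 0.1826 * 2881.1530 = 526.1203 kJ
Qc = 2881.1530 - 526.1203 = 2355.0327 kJ

eta = 18.2608%, W = 526.1203 kJ, Qc = 2355.0327 kJ


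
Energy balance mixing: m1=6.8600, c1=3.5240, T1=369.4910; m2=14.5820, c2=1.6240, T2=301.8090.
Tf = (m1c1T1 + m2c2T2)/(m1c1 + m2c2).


num = 16079.5015
den = 47.8558
Tf = 335.9990 K

335.9990 K


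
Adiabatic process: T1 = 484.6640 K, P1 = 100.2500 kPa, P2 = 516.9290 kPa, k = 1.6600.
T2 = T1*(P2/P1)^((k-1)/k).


(k-1)/k = 0.3976
(P2/P1)^exp = 1.9197
T2 = 484.6640 * 1.9197 = 930.3854 K

930.3854 K


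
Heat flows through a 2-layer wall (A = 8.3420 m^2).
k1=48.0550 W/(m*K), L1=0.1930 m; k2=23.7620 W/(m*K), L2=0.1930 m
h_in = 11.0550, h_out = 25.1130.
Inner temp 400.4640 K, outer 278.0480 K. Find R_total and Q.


R_conv_in = 1/(11.0550*8.3420) = 0.0108
R_1 = 0.1930/(48.0550*8.3420) = 0.0005
R_2 = 0.1930/(23.7620*8.3420) = 0.0010
R_conv_out = 1/(25.1130*8.3420) = 0.0048
R_total = 0.0171 K/W
Q = 122.4160 / 0.0171 = 7170.5395 W

R_total = 0.0171 K/W, Q = 7170.5395 W


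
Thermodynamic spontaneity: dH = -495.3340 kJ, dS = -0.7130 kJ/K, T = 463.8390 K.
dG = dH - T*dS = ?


T*dS = 463.8390 * -0.7130 = -330.7172 kJ
dG = -495.3340 + 330.7172 = -164.6168 kJ (spontaneous)

dG = -164.6168 kJ, spontaneous


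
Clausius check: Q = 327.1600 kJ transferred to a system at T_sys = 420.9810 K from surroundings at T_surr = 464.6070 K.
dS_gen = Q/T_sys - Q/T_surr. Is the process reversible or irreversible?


dS_sys = 327.1600/420.9810 = 0.7771 kJ/K
dS_surr = -327.1600/464.6070 = -0.7042 kJ/K
dS_gen = 0.7771 - 0.7042 = 0.0730 kJ/K (irreversible)

dS_gen = 0.0730 kJ/K, irreversible


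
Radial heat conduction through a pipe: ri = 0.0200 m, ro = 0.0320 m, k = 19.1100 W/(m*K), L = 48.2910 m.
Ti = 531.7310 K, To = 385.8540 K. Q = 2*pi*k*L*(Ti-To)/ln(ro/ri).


dT = 145.8770 K
ln(ro/ri) = 0.4700
Q = 2*pi*19.1100*48.2910*145.8770 / 0.4700 = 1799667.8822 W

1799667.8822 W


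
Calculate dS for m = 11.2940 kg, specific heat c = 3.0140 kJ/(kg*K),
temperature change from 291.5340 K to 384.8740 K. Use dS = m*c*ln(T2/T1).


T2/T1 = 1.3202
ln(T2/T1) = 0.2778
dS = 11.2940 * 3.0140 * 0.2778 = 9.4550 kJ/K

9.4550 kJ/K


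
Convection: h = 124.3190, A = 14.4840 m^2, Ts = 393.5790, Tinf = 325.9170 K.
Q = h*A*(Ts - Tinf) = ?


dT = 67.6620 K
Q = 124.3190 * 14.4840 * 67.6620 = 121834.6598 W

121834.6598 W


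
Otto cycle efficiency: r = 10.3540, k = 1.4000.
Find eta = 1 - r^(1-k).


r^(k-1) = 2.5471
eta = 1 - 1/2.5471 = 0.6074 = 60.7394%

60.7394%


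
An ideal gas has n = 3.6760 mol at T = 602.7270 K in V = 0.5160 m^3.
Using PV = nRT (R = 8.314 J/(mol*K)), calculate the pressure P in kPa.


P = nRT/V = 3.6760 * 8.314 * 602.7270 / 0.5160
= 18420.7017 / 0.5160 = 35699.0343 Pa = 35.6990 kPa

35.6990 kPa


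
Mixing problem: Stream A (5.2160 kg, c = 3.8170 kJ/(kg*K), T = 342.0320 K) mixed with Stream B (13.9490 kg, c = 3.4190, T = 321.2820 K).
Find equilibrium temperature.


num = 22132.1391
den = 67.6011
Tf = 327.3932 K

327.3932 K


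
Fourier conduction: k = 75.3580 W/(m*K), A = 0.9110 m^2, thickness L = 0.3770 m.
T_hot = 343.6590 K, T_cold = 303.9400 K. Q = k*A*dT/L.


dT = 39.7190 K
Q = 75.3580 * 0.9110 * 39.7190 / 0.3770 = 7232.7707 W

7232.7707 W


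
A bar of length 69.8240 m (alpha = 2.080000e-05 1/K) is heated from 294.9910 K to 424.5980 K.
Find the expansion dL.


dT = 129.6070 K
dL = 2.080000e-05 * 69.8240 * 129.6070 = 0.188233 m
L_final = 70.012233 m

dL = 0.188233 m


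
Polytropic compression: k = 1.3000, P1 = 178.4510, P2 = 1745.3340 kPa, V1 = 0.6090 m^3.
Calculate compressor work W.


(k-1)/k = 0.2308
(P2/P1)^exp = 1.6926
W = 4.3333 * 178.4510 * 0.6090 * (1.6926 - 1) = 326.1496 kJ

326.1496 kJ


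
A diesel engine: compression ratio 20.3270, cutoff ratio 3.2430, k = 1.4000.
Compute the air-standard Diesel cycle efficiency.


r^(k-1) = 3.3360
rc^k = 5.1919
eta = 0.5998 = 59.9849%

59.9849%


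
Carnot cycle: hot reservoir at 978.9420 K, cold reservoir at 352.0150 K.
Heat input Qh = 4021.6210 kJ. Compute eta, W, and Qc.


eta = 1 - 352.0150/978.9420 = 0.6404
W = 0.6404 * 4021.6210 = 2575.4976 kJ
Qc = 4021.6210 - 2575.4976 = 1446.1234 kJ

eta = 64.0413%, W = 2575.4976 kJ, Qc = 1446.1234 kJ


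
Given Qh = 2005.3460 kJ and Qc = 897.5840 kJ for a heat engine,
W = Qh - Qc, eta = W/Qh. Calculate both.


W = 2005.3460 - 897.5840 = 1107.7620 kJ
eta = 1107.7620 / 2005.3460 = 0.5524 = 55.2404%

W = 1107.7620 kJ, eta = 55.2404%
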